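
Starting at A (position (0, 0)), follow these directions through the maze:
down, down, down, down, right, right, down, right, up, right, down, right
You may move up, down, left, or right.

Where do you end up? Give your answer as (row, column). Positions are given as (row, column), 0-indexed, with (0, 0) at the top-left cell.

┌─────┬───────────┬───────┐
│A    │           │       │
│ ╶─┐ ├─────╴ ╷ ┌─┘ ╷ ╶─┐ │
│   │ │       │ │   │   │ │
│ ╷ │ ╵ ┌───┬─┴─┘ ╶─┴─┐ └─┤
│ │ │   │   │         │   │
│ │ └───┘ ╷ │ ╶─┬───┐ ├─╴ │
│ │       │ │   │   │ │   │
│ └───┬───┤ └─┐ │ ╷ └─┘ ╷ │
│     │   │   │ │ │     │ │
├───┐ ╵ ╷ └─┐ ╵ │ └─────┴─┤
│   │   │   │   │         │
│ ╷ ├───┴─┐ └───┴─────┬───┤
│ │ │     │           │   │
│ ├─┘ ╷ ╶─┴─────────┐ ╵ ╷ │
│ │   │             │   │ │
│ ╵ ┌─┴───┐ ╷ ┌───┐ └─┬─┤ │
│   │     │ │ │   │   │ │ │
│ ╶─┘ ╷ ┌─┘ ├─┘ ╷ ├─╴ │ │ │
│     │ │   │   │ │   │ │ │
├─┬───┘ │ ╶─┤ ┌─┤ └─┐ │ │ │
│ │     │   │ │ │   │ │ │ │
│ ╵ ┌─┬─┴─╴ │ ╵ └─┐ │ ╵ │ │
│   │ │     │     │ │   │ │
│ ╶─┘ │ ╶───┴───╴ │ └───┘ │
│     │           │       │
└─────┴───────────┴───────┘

Following directions step by step:
Start: (0, 0)
  down: (0, 0) → (1, 0)
  down: (1, 0) → (2, 0)
  down: (2, 0) → (3, 0)
  down: (3, 0) → (4, 0)
  right: (4, 0) → (4, 1)
  right: (4, 1) → (4, 2)
  down: (4, 2) → (5, 2)
  right: (5, 2) → (5, 3)
  up: (5, 3) → (4, 3)
  right: (4, 3) → (4, 4)
  down: (4, 4) → (5, 4)
  right: (5, 4) → (5, 5)
Final position: (5, 5)

Path taken:

┌─────┬───────────┬───────┐
│A    │           │       │
│ ╶─┐ ├─────╴ ╷ ┌─┘ ╷ ╶─┐ │
│↓  │ │       │ │   │   │ │
│ ╷ │ ╵ ┌───┬─┴─┘ ╶─┴─┐ └─┤
│↓│ │   │   │         │   │
│ │ └───┘ ╷ │ ╶─┬───┐ ├─╴ │
│↓│       │ │   │   │ │   │
│ └───┬───┤ └─┐ │ ╷ └─┘ ╷ │
│↳ → ↓│↱ ↓│   │ │ │     │ │
├───┐ ╵ ╷ └─┐ ╵ │ └─────┴─┤
│   │↳ ↑│↳ B│   │         │
│ ╷ ├───┴─┐ └───┴─────┬───┤
│ │ │     │           │   │
│ ├─┘ ╷ ╶─┴─────────┐ ╵ ╷ │
│ │   │             │   │ │
│ ╵ ┌─┴───┐ ╷ ┌───┐ └─┬─┤ │
│   │     │ │ │   │   │ │ │
│ ╶─┘ ╷ ┌─┘ ├─┘ ╷ ├─╴ │ │ │
│     │ │   │   │ │   │ │ │
├─┬───┘ │ ╶─┤ ┌─┤ └─┐ │ │ │
│ │     │   │ │ │   │ │ │ │
│ ╵ ┌─┬─┴─╴ │ ╵ └─┐ │ ╵ │ │
│   │ │     │     │ │   │ │
│ ╶─┘ │ ╶───┴───╴ │ └───┘ │
│     │           │       │
└─────┴───────────┴───────┘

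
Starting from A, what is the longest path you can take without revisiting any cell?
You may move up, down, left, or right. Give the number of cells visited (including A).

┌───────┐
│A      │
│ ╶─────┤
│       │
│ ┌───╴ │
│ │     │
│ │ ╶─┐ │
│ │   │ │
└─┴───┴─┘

Finding longest simple path using DFS:
Start: (0, 0)
Longest path visits 10 cells
Path: A → down → right → right → right → down → left → left → down → right

Solution:

┌───────┐
│A      │
│ ╶─────┤
│↳ → → ↓│
│ ┌───╴ │
│ │↓ ← ↲│
│ │ ╶─┐ │
│ │↳ B│ │
└─┴───┴─┘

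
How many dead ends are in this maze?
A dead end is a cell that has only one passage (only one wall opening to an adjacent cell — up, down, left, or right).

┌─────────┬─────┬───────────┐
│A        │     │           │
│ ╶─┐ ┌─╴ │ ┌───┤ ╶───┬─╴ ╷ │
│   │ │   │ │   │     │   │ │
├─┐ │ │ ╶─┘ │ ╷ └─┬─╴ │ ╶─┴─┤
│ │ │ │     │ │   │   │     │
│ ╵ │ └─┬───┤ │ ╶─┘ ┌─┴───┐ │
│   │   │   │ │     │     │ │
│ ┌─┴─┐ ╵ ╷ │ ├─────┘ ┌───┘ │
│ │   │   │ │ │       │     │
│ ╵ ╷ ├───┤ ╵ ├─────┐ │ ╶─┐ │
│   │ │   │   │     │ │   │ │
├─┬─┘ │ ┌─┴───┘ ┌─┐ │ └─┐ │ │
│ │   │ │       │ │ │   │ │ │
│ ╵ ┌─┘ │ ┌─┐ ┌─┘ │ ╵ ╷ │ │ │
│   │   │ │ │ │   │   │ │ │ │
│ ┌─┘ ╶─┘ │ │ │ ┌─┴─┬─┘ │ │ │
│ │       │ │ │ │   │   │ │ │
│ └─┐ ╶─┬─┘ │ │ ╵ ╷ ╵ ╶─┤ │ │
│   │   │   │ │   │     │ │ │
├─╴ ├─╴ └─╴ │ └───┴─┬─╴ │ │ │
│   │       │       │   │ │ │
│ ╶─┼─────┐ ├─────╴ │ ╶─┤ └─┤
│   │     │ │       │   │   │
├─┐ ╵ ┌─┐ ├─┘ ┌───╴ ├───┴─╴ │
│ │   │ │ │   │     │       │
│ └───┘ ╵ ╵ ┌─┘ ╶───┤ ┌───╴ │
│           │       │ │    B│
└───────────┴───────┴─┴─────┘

Checking each cell for number of passages:

Dead ends found at positions:
  (0, 7)
  (1, 13)
  (2, 0)
  (2, 8)
  (3, 12)
  (4, 7)
  (5, 4)
  (6, 0)
  (6, 8)
  (7, 5)
  (8, 1)
  (9, 4)
  (10, 2)
  (10, 13)
  (11, 5)
  (11, 11)
  (12, 0)
  (12, 3)
  (13, 6)
  (13, 9)
  (13, 10)
  (13, 11)
Total dead ends: 22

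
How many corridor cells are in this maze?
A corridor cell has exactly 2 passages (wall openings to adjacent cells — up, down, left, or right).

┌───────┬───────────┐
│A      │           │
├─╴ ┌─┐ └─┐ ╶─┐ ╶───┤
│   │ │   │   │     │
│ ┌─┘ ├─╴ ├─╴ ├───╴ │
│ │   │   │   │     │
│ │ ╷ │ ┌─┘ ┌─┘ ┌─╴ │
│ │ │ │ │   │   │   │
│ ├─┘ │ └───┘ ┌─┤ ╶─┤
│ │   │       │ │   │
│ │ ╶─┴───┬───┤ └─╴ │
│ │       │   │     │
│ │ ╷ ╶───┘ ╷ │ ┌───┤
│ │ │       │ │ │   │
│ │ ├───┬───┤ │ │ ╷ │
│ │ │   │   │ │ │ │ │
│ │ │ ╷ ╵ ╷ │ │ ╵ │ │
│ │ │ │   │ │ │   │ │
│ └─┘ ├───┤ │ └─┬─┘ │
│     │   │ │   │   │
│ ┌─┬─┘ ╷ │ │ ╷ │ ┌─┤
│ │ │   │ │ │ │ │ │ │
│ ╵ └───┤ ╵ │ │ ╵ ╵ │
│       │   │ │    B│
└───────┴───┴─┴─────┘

Counting cells with exactly 2 passages:
Total corridor cells: 94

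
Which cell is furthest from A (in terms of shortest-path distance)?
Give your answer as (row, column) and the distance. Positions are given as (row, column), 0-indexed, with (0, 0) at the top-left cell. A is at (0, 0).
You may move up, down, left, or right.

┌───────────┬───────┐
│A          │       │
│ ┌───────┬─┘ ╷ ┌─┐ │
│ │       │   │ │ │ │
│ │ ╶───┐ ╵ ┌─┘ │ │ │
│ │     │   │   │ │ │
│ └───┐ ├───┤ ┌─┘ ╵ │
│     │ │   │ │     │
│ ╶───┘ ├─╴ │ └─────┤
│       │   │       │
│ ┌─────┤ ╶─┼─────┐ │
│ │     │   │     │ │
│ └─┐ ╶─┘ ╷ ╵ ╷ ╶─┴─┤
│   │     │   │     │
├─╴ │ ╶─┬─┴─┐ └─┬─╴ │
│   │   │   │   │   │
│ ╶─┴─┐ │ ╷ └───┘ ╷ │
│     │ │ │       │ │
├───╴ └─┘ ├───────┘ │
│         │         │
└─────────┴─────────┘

Computing BFS distances from A to all cells:
Furthest cell: (8, 3)
Distance: 39 steps

Path from A to the furthest cell:

┌───────────┬───────┐
│A          │       │
│ ┌───────┬─┘ ╷ ┌─┐ │
│↓│       │   │ │ │ │
│ │ ╶───┐ ╵ ┌─┘ │ │ │
│↓│     │   │   │ │ │
│ └───┐ ├───┤ ┌─┘ ╵ │
│↓    │ │   │ │     │
│ ╶───┘ ├─╴ │ └─────┤
│↓      │   │       │
│ ┌─────┤ ╶─┼─────┐ │
│↓│     │↓ ↰│↓ ↰  │ │
│ └─┐ ╶─┘ ╷ ╵ ╷ ╶─┴─┤
│↳ ↓│↓ ← ↲│↑ ↲│↑ ← ↰│
├─╴ │ ╶─┬─┴─┐ └─┬─╴ │
│↓ ↲│↳ ↓│↱ ↓│   │↱ ↑│
│ ╶─┴─┐ │ ╷ └───┘ ╷ │
│↳ → ↓│B│↑│↳ → → ↑│ │
├───╴ └─┘ ├───────┘ │
│    ↳ → ↑│         │
└─────────┴─────────┘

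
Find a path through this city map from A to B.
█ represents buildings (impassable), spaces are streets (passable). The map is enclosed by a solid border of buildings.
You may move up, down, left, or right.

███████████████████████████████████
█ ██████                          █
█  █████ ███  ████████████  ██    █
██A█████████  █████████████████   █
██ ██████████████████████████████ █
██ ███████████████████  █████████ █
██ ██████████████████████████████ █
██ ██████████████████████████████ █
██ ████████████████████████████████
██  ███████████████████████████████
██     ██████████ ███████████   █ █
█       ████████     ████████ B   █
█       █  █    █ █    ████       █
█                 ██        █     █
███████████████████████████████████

Finding the shortest path from A to B:
Movement: cardinal only
Path length: 44 steps
Directions: down → down → down → down → down → down → down → down → down → down → right → right → right → right → right → right → right → right → right → right → right → right → right → right → right → up → up → right → right → down → right → down → right → right → right → right → right → right → right → up → right → right → up → right

Solution:

███████████████████████████████████
█ ██████                          █
█  █████ ███  ████████████  ██    █
██A█████████  █████████████████   █
██↓██████████████████████████████ █
██↓███████████████████  █████████ █
██↓██████████████████████████████ █
██↓██████████████████████████████ █
██↓████████████████████████████████
██↓ ███████████████████████████████
██↓    ██████████ ███████████   █ █
█ ↓     ████████ ↱→↓ ████████↱B   █
█ ↓     █  █    █↑█↳↓  ████↱→↑    █
█ ↳→→→→→→→→→→→→→→↑██↳→→→→→→↑█     █
███████████████████████████████████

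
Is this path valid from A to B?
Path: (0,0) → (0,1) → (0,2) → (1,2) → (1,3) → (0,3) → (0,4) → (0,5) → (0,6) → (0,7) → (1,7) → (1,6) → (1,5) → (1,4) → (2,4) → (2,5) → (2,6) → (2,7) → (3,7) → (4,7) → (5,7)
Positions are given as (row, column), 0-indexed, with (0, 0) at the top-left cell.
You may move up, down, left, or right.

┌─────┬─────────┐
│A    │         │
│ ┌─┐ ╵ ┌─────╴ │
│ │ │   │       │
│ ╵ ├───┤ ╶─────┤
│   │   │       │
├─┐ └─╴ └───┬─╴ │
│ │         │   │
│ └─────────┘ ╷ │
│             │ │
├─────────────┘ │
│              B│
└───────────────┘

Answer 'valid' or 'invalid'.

Checking path validity:
Result: All consecutive moves are passable.

valid

Correct solution:

┌─────┬─────────┐
│A → ↓│↱ → → → ↓│
│ ┌─┐ ╵ ┌─────╴ │
│ │ │↳ ↑│↓ ← ← ↲│
│ ╵ ├───┤ ╶─────┤
│   │   │↳ → → ↓│
├─┐ └─╴ └───┬─╴ │
│ │         │  ↓│
│ └─────────┘ ╷ │
│             │↓│
├─────────────┘ │
│              B│
└───────────────┘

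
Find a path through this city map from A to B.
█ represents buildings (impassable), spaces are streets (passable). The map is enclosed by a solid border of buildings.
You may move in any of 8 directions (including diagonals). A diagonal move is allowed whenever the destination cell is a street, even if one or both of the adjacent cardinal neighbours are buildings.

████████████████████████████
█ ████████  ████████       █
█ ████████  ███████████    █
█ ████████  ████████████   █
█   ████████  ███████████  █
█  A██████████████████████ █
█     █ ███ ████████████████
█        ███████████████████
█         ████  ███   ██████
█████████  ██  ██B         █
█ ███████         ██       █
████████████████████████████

Finding the shortest path from A to B:
Movement: 8-directional
Path length: 14 steps
Directions: down-right → right → down-right → right → right → down-right → down-right → down-right → right → right → right → right → right → up-right

Solution:

████████████████████████████
█ ████████  ████████       █
█ ████████  ███████████    █
█ ████████  ████████████   █
█   ████████  ███████████  █
█  A██████████████████████ █
█   →↘█ ███ ████████████████
█     →→↘███████████████████
█        ↘████  ███   ██████
█████████ ↘██  ██B         █
█ ███████  →→→→→↗ ██       █
████████████████████████████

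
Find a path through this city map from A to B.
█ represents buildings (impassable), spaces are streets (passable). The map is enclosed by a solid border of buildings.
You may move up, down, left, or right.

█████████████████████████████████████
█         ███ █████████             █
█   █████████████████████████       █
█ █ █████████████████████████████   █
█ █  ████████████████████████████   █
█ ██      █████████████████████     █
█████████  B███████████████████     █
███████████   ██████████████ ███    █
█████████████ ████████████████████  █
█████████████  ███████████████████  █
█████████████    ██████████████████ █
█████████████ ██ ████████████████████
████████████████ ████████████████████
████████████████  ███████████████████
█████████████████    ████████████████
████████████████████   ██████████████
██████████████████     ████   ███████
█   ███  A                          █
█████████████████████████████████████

Finding the shortest path from A to B:
Movement: cardinal only
Path length: 31 steps
Directions: right → right → right → right → right → right → right → right → right → up → right → right → up → up → left → left → left → up → left → up → up → up → left → left → up → left → up → up → left → left → up

Solution:

█████████████████████████████████████
█         ███ █████████             █
█   █████████████████████████       █
█ █ █████████████████████████████   █
█ █  ████████████████████████████   █
█ ██      █████████████████████     █
█████████  B███████████████████     █
███████████↑←↰██████████████ ███    █
█████████████↑████████████████████  █
█████████████↑↰███████████████████  █
█████████████ ↑←↰██████████████████ █
█████████████ ██↑████████████████████
████████████████↑████████████████████
████████████████↑↰███████████████████
█████████████████↑←←↰████████████████
████████████████████↑  ██████████████
██████████████████↱→↑  ████   ███████
█   ███  A→→→→→→→→↑                 █
█████████████████████████████████████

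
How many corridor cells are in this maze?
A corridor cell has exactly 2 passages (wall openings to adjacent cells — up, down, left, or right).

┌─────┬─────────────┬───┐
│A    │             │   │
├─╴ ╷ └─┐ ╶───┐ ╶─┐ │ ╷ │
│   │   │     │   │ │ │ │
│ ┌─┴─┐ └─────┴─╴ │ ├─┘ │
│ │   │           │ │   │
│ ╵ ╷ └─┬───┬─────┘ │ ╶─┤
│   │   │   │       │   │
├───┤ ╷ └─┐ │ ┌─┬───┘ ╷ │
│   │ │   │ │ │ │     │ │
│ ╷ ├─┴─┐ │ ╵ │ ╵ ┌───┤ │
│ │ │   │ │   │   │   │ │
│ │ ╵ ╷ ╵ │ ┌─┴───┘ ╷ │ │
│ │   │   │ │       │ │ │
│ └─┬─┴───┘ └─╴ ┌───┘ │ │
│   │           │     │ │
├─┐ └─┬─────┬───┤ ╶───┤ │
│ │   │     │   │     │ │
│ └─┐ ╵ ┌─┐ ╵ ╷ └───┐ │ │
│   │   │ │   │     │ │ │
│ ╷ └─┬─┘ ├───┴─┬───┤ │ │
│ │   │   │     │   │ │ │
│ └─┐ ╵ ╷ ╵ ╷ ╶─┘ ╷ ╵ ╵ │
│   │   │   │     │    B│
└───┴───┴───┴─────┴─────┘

Counting cells with exactly 2 passages:
Total corridor cells: 118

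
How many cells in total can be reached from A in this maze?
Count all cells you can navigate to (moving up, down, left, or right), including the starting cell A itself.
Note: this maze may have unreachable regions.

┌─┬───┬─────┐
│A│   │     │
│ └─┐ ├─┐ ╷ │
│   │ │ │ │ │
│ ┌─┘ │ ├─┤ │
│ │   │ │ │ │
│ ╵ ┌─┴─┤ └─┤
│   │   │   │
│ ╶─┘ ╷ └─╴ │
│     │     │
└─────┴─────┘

Using BFS/flood-fill to find all reachable cells from A:
Maze size: 5 × 6 = 30 total cells
8 cell(s) are walled off and cannot be reached from A.
Reachable cells: 22

Reachable region (· marks reachable cells):

┌─┬───┬─────┐
│A│· ·│     │
│ └─┐ ├─┐ ╷ │
│· ·│·│ │ │ │
│ ┌─┘ │ ├─┤ │
│·│· ·│ │·│ │
│ ╵ ┌─┴─┤ └─┤
│· ·│· ·│· ·│
│ ╶─┘ ╷ └─╴ │
│· · ·│· · ·│
└─────┴─────┘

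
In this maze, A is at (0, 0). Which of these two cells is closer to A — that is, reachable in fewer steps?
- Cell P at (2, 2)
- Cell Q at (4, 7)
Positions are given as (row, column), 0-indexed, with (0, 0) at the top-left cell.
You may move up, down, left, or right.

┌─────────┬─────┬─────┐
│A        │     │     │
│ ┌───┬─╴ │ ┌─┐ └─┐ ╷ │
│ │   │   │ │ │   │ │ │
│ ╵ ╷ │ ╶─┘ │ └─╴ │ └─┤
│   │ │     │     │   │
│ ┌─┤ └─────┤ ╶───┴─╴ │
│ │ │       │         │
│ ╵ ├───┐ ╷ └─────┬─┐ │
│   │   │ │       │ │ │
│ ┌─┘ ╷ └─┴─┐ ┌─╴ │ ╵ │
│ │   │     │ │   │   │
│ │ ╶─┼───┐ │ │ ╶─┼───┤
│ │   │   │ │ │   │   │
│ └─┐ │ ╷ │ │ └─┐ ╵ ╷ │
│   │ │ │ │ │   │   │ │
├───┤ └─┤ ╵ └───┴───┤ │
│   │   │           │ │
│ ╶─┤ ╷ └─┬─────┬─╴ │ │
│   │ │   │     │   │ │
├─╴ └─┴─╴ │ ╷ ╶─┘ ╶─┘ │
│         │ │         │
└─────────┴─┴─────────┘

Shortest path A → P at (2, 2): 6 steps
Shortest path A → Q at (4, 7): 13 steps

P is closer (6 steps vs 13 steps).

Path to P:

┌─────────┬─────┬─────┐
│A        │     │     │
│ ┌───┬─╴ │ ┌─┐ └─┐ ╷ │
│↓│↱ ↓│   │ │ │   │ │ │
│ ╵ ╷ │ ╶─┘ │ └─╴ │ └─┤
│↳ ↑│P│     │     │   │
│ ┌─┤ └─────┤ ╶───┴─╴ │
│ │ │       │         │
│ ╵ ├───┐ ╷ └─────┬─┐ │
│   │   │ │       │ │ │
│ ┌─┘ ╷ └─┴─┐ ┌─╴ │ ╵ │
│ │   │     │ │   │   │
│ │ ╶─┼───┐ │ │ ╶─┼───┤
│ │   │   │ │ │   │   │
│ └─┐ │ ╷ │ │ └─┐ ╵ ╷ │
│   │ │ │ │ │   │   │ │
├───┤ └─┤ ╵ └───┴───┤ │
│   │   │           │ │
│ ╶─┤ ╷ └─┬─────┬─╴ │ │
│   │ │   │     │   │ │
├─╴ └─┴─╴ │ ╷ ╶─┘ ╶─┘ │
│         │ │         │
└─────────┴─┴─────────┘

Path to Q:

┌─────────┬─────┬─────┐
│A        │     │     │
│ ┌───┬─╴ │ ┌─┐ └─┐ ╷ │
│↓│↱ ↓│   │ │ │   │ │ │
│ ╵ ╷ │ ╶─┘ │ └─╴ │ └─┤
│↳ ↑│↓│     │     │   │
│ ┌─┤ └─────┤ ╶───┴─╴ │
│ │ │↳ → → ↓│         │
│ ╵ ├───┐ ╷ └─────┬─┐ │
│   │   │ │↳ → Q  │ │ │
│ ┌─┘ ╷ └─┴─┐ ┌─╴ │ ╵ │
│ │   │     │ │   │   │
│ │ ╶─┼───┐ │ │ ╶─┼───┤
│ │   │   │ │ │   │   │
│ └─┐ │ ╷ │ │ └─┐ ╵ ╷ │
│   │ │ │ │ │   │   │ │
├───┤ └─┤ ╵ └───┴───┤ │
│   │   │           │ │
│ ╶─┤ ╷ └─┬─────┬─╴ │ │
│   │ │   │     │   │ │
├─╴ └─┴─╴ │ ╷ ╶─┘ ╶─┘ │
│         │ │         │
└─────────┴─┴─────────┘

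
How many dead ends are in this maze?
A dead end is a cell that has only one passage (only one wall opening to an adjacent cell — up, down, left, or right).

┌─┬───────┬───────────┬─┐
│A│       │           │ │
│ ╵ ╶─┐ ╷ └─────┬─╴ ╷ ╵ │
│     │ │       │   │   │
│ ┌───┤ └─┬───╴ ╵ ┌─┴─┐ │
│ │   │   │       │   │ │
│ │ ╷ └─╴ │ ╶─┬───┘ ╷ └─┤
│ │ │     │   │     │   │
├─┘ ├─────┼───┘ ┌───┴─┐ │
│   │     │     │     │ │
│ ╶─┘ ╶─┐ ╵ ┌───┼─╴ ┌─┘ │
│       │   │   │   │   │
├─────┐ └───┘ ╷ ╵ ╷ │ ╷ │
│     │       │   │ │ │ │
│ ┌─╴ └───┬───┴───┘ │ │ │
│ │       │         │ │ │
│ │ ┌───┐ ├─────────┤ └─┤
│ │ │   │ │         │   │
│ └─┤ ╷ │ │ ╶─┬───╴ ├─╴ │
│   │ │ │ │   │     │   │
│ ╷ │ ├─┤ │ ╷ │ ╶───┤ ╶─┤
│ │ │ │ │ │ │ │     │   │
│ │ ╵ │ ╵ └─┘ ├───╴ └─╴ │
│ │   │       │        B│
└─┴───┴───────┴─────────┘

Checking each cell for number of passages:

Dead ends found at positions:
  (0, 0)
  (0, 5)
  (0, 11)
  (1, 2)
  (2, 11)
  (3, 0)
  (3, 6)
  (4, 8)
  (4, 10)
  (7, 5)
  (7, 11)
  (8, 1)
  (9, 3)
  (10, 3)
  (10, 5)
  (11, 0)
  (11, 7)
Total dead ends: 17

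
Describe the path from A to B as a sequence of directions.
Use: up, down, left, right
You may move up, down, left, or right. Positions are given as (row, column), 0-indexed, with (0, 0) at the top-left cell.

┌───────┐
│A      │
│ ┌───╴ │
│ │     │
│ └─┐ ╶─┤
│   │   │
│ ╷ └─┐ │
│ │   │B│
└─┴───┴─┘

Finding the path and converting it to directions:
Path through cells: (0,0) → (0,1) → (0,2) → (0,3) → (1,3) → (1,2) → (2,2) → (2,3) → (3,3)
Directions: right, right, right, down, left, down, right, down

Solution:

┌───────┐
│A → → ↓│
│ ┌───╴ │
│ │  ↓ ↲│
│ └─┐ ╶─┤
│   │↳ ↓│
│ ╷ └─┐ │
│ │   │B│
└─┴───┴─┘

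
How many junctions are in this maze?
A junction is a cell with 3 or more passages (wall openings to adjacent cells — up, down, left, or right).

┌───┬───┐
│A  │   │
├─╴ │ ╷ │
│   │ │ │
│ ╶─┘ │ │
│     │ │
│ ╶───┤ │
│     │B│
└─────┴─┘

Checking each cell for number of passages:

Junctions found (3+ passages):
  (2, 0): 3 passages
Total junctions: 1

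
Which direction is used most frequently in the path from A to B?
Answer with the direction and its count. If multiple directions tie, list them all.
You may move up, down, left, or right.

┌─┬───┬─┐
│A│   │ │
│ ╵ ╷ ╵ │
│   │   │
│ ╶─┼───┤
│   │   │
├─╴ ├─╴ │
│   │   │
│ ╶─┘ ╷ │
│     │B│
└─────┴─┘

Directions: down, down, right, down, left, down, right, right, up, right, down
Counts: {'down': 5, 'right': 4, 'left': 1, 'up': 1}
Most common: down (5 times)

Solution:

┌─┬───┬─┐
│A│   │ │
│ ╵ ╷ ╵ │
│↓  │   │
│ ╶─┼───┤
│↳ ↓│   │
├─╴ ├─╴ │
│↓ ↲│↱ ↓│
│ ╶─┘ ╷ │
│↳ → ↑│B│
└─────┴─┘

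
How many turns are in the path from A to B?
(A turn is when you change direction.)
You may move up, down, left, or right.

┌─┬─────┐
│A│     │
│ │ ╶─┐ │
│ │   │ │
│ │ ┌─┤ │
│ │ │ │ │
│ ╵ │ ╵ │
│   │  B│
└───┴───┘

Directions: down, down, down, right, up, up, up, right, right, down, down, down
Number of turns: 4

Solution:

┌─┬─────┐
│A│↱ → ↓│
│ │ ╶─┐ │
│↓│↑  │↓│
│ │ ┌─┤ │
│↓│↑│ │↓│
│ ╵ │ ╵ │
│↳ ↑│  B│
└───┴───┘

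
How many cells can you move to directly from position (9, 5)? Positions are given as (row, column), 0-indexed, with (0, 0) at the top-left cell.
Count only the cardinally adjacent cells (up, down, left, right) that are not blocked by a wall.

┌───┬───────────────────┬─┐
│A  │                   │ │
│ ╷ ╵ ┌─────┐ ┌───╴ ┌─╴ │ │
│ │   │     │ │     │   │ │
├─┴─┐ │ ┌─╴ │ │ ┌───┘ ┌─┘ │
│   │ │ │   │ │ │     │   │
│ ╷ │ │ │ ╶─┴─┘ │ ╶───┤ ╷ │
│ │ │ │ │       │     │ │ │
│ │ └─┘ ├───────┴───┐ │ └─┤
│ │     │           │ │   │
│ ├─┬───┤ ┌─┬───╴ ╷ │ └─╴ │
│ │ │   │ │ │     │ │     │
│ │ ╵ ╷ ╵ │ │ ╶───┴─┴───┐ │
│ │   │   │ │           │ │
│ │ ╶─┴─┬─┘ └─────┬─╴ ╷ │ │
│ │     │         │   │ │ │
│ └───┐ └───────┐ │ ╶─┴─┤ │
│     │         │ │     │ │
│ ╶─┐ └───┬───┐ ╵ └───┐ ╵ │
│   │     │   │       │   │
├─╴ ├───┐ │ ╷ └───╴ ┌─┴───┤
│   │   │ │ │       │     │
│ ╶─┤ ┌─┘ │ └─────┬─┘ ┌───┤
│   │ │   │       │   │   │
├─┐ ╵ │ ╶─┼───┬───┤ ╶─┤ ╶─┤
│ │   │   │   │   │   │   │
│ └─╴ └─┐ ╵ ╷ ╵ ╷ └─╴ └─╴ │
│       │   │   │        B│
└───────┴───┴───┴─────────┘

Checking passable neighbors of (9, 5):
Neighbors: (10, 5), (9, 6)
Count: 2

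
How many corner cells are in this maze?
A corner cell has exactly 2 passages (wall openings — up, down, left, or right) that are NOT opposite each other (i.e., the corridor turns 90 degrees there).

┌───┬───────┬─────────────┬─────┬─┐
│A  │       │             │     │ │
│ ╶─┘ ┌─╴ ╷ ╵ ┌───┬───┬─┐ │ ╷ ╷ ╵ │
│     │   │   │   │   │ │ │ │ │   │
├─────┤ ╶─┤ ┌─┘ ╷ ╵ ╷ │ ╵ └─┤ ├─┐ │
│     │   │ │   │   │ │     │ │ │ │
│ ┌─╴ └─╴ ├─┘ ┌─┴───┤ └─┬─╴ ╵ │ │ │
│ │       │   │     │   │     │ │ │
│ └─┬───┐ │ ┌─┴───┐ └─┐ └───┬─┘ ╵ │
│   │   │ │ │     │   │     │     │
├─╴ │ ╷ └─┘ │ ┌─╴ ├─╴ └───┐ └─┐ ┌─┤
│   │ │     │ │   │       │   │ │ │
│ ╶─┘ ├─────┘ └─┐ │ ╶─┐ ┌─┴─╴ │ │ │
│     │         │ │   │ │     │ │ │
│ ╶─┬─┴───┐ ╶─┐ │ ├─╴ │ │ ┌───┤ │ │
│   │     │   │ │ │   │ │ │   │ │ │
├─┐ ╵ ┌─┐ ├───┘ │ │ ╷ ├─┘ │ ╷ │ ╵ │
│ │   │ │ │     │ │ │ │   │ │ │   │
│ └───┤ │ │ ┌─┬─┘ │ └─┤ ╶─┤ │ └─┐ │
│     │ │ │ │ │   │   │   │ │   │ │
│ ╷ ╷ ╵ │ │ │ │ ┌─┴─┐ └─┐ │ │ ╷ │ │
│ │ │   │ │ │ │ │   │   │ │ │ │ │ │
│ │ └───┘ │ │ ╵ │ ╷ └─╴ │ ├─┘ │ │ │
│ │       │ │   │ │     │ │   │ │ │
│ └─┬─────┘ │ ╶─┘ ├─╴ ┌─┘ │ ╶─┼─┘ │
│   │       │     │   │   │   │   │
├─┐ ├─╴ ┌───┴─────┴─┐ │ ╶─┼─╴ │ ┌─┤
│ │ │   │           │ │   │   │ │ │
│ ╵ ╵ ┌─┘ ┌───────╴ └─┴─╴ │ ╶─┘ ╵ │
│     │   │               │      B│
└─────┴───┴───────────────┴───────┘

Counting corner cells (2 non-opposite passages):
Total corners: 118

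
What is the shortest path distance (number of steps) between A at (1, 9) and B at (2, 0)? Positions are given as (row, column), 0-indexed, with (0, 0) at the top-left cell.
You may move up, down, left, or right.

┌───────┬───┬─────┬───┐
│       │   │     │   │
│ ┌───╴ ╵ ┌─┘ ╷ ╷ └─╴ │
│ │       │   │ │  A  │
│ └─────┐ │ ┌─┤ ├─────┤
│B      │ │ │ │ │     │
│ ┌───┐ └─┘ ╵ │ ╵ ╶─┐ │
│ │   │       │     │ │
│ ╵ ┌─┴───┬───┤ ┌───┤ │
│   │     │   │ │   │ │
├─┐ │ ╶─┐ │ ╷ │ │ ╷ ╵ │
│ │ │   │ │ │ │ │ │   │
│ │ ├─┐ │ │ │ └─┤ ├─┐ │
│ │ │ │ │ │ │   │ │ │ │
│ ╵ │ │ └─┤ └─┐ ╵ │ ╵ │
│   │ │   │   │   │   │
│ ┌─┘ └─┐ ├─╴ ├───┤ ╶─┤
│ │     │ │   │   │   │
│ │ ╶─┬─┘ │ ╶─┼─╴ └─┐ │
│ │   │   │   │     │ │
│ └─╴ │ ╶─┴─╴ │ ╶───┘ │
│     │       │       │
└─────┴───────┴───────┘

Finding path from (1, 9) to (2, 0):
Path: (1,9) → (1,8) → (0,8) → (0,7) → (0,6) → (1,6) → (1,5) → (2,5) → (3,5) → (3,4) → (3,3) → (2,3) → (2,2) → (2,1) → (2,0)
Distance: 14 steps

Solution:

┌───────┬───┬─────┬───┐
│       │   │↓ ← ↰│   │
│ ┌───╴ ╵ ┌─┘ ╷ ╷ └─╴ │
│ │       │↓ ↲│ │↑ A  │
│ └─────┐ │ ┌─┤ ├─────┤
│B ← ← ↰│ │↓│ │ │     │
│ ┌───┐ └─┘ ╵ │ ╵ ╶─┐ │
│ │   │↑ ← ↲  │     │ │
│ ╵ ┌─┴───┬───┤ ┌───┤ │
│   │     │   │ │   │ │
├─┐ │ ╶─┐ │ ╷ │ │ ╷ ╵ │
│ │ │   │ │ │ │ │ │   │
│ │ ├─┐ │ │ │ └─┤ ├─┐ │
│ │ │ │ │ │ │   │ │ │ │
│ ╵ │ │ └─┤ └─┐ ╵ │ ╵ │
│   │ │   │   │   │   │
│ ┌─┘ └─┐ ├─╴ ├───┤ ╶─┤
│ │     │ │   │   │   │
│ │ ╶─┬─┘ │ ╶─┼─╴ └─┐ │
│ │   │   │   │     │ │
│ └─╴ │ ╶─┴─╴ │ ╶───┘ │
│     │       │       │
└─────┴───────┴───────┘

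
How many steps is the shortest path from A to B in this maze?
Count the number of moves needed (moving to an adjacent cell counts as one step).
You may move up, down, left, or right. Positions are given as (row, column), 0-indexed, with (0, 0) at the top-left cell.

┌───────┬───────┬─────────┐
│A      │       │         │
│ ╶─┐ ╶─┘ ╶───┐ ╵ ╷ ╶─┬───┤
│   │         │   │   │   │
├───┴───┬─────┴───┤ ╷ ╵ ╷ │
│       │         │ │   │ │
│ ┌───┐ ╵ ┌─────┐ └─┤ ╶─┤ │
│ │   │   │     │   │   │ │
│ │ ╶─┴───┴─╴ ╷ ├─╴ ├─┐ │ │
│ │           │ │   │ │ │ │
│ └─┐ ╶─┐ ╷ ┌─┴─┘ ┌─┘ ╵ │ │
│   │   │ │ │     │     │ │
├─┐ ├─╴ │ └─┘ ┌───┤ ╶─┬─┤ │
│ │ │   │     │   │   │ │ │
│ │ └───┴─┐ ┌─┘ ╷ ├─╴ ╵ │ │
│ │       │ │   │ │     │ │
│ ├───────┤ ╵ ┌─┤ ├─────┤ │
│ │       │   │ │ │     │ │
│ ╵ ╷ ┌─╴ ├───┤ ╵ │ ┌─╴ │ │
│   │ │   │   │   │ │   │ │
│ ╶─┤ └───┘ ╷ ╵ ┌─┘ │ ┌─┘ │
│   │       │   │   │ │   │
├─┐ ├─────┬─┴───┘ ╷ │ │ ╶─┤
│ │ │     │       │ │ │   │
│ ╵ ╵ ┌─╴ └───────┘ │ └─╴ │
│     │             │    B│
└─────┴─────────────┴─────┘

Using BFS to find shortest path:
Start: (0, 0), End: (12, 12)
Path found:
(0,0) → (0,1) → (0,2) → (1,2) → (1,3) → (1,4) → (0,4) → (0,5) → (0,6) → (0,7) → (1,7) → (1,8) → (0,8) → (0,9) → (1,9) → (1,10) → (2,10) → (2,11) → (1,11) → (1,12) → (2,12) → (3,12) → (4,12) → (5,12) → (6,12) → (7,12) → (8,12) → (9,12) → (10,12) → (10,11) → (11,11) → (11,12) → (12,12)
Number of steps: 32

Solution:

┌───────┬───────┬─────────┐
│A → ↓  │↱ → → ↓│↱ ↓      │
│ ╶─┐ ╶─┘ ╶───┐ ╵ ╷ ╶─┬───┤
│   │↳ → ↑    │↳ ↑│↳ ↓│↱ ↓│
├───┴───┬─────┴───┤ ╷ ╵ ╷ │
│       │         │ │↳ ↑│↓│
│ ┌───┐ ╵ ┌─────┐ └─┤ ╶─┤ │
│ │   │   │     │   │   │↓│
│ │ ╶─┴───┴─╴ ╷ ├─╴ ├─┐ │ │
│ │           │ │   │ │ │↓│
│ └─┐ ╶─┐ ╷ ┌─┴─┘ ┌─┘ ╵ │ │
│   │   │ │ │     │     │↓│
├─┐ ├─╴ │ └─┘ ┌───┤ ╶─┬─┤ │
│ │ │   │     │   │   │ │↓│
│ │ └───┴─┐ ┌─┘ ╷ ├─╴ ╵ │ │
│ │       │ │   │ │     │↓│
│ ├───────┤ ╵ ┌─┤ ├─────┤ │
│ │       │   │ │ │     │↓│
│ ╵ ╷ ┌─╴ ├───┤ ╵ │ ┌─╴ │ │
│   │ │   │   │   │ │   │↓│
│ ╶─┤ └───┘ ╷ ╵ ┌─┘ │ ┌─┘ │
│   │       │   │   │ │↓ ↲│
├─┐ ├─────┬─┴───┘ ╷ │ │ ╶─┤
│ │ │     │       │ │ │↳ ↓│
│ ╵ ╵ ┌─╴ └───────┘ │ └─╴ │
│     │             │    B│
└─────┴─────────────┴─────┘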